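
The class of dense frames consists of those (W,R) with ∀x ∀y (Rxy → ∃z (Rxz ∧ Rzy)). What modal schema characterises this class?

□□r → □r

The condition is density. The C4 schema □□r → □r defines it.
Suppose □□r→□r is valid. Take Rxy and set V(r)={w : xR²w}. Then □□r at x, so □r at x, so r at y, i.e. ∃z(Rxz∧Rzy).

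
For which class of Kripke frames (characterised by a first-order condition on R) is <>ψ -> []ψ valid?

Suppose ◇ψ→□ψ is valid. Take Rxy, Rxz and set V(ψ)={y}. Then ◇ψ at x, so □ψ at x, so ψ at z, i.e. z=y.
Conversely, on a frame with partial functionality the schema holds at every world under every valuation.
Frame condition: forall x forall y forall z (Rxy & Rxz -> y = z).

partial functionality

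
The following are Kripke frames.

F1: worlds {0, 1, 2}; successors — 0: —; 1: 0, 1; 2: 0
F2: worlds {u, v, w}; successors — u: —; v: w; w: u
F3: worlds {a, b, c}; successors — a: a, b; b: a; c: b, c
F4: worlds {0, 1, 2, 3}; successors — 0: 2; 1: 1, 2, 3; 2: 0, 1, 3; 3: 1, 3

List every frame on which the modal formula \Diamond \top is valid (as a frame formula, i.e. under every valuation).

F3, F4

The schema corresponds to seriality: \forall x \exists y Rxy.
F1: fails — world 0 has no successor.
F2: fails — world u has no successor.
F3: ✓.
F4: ✓.
Valid on: F3, F4.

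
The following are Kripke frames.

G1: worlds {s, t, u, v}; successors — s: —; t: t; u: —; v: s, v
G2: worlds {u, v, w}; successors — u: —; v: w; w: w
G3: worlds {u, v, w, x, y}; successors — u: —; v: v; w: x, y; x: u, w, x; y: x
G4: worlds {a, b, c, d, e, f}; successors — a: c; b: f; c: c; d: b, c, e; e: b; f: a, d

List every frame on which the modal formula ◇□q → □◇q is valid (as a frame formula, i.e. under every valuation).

This is the axiom for convergence; its first-order frame correspondent is ∀x ∀y ∀z (Rxy ∧ Rxz → ∃w (Ryw ∧ Rzw)).
G1: fails — Rvs and Rvs but s and s have no common successor.
G2: condition met.
G3: fails — Rxw and Rxu but w and u have no common successor.
G4: fails — Rde and Rdc but e and c have no common successor.

G2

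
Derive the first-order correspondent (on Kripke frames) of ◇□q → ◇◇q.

This is a Sahlqvist (Geach-type) schema ◇^1□^1q → □^0◇^2q.
First-order correspondent: ∀x ∀y (xRy → ∃w (yRw ∧ xR²w)).

∀x ∀y (xRy → ∃w (yRw ∧ xR²w))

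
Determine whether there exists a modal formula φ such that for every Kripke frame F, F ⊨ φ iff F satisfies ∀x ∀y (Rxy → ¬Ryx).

No — not modally definable

Modal frame validity is preserved under surjective bounded morphisms.
The 5-cycle (worlds a,b,c,d,e with a→b→c→d→e→a) is asymmetric. Mapping every world to a single reflexive point • is a surjective bounded morphism, and the reflexive point is not asymmetric (R•• but asymmetry requires ¬R••).
So the class is not modally definable.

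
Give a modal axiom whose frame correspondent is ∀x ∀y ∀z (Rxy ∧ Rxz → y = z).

◇s → □s

The condition is partial functionality. The CD schema ◇s → □s defines it.
Suppose ◇s→□s is valid. Take Rxy, Rxz and set V(s)={y}. Then ◇s at x, so □s at x, so s at z, i.e. z=y.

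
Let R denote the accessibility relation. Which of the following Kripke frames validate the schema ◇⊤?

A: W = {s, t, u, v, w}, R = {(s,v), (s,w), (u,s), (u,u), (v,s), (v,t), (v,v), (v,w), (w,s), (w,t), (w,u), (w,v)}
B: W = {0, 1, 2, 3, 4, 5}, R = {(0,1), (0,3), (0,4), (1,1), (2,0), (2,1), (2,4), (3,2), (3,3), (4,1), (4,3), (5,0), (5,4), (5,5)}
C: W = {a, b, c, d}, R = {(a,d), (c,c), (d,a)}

The schema corresponds to seriality: ∀x ∃y Rxy.
A: fails — world t has no successor.
B: satisfies the condition.
C: fails — world b has no successor.
Valid on: B.

B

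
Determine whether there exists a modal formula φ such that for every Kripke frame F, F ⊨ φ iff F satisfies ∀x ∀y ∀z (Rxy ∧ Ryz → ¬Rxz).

No

Modal frame validity is preserved under surjective bounded morphisms.
The 3-cycle (worlds s,t,u with s→t→u→s) is intransitive. Mapping every world to a single reflexive point • is a surjective bounded morphism; the reflexive point is not intransitive (R••∧R•• but R••).
Hence intransitivity is not modally definable.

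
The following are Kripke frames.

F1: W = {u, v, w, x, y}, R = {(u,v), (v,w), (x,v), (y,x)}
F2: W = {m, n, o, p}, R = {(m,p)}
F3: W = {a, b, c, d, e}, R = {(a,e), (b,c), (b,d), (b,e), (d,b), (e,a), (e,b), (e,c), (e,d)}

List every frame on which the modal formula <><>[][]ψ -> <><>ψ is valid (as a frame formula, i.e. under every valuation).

Frame correspondent (Sahlqvist): forall x forall y (x R^2 y -> exists w (y R^2 w & x R^2 w)) — i.e. a generalized confluence (Geach) condition.
F1: fails — uR²w but no t with wR²t and uR²t.
F2: satisfies the condition.
F3: fails — aR²c but no w with cR²w and aR²w.
Valid on: F2.

F2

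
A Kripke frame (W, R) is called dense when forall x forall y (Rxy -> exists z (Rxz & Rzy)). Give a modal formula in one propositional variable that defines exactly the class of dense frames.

□□q → □q

This is density; the standard corresponding axiom is C4: □□q → □q.
Suppose □□q→□q is valid. Take Rxy and set V(q)={w : xR²w}. Then □□q at x, so □q at x, so q at y, i.e. ∃z(Rxz∧Rzy).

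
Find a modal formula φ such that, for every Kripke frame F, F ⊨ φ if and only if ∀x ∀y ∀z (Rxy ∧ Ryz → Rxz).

The condition is transitivity. The 4 schema □r → □□r defines it.
Suppose □r→□□r is valid. Take Rxy, Ryz and set V(r)={w : Rxw}. Then □r at x, so □□r at x, so □r at y, so r at z, i.e. Rxz.

□r → □□r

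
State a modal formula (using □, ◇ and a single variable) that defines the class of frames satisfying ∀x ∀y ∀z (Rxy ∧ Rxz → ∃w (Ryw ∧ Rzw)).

◇□ψ → □◇ψ

The condition is convergence. The .2 schema ◇□ψ → □◇ψ defines it.
Suppose ◇□ψ→□◇ψ is valid. Take Rxy, Rxz and set V(ψ)={w : Ryw}. Then □ψ at y so ◇□ψ at x, so □◇ψ at x, so ◇ψ at z, giving w with Rzw and Ryw.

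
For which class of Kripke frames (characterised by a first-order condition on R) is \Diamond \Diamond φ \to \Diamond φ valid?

Replacing φ by ¬φ and contraposing gives the equivalent schema □φ → □□φ.
Suppose □φ→□□φ is valid. Take Rxy, Ryz and set V(φ)={w : Rxw}. Then □φ at x, so □□φ at x, so □φ at y, so φ at z, i.e. Rxz.

transitivity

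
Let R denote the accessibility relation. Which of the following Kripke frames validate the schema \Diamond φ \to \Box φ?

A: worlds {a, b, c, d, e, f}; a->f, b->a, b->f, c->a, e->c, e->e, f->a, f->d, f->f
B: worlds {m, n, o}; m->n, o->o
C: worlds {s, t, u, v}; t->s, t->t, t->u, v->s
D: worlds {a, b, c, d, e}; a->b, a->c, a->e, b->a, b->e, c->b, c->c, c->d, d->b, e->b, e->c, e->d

B

This is the axiom for partial functionality; its first-order frame correspondent is \forall x \forall y \forall z (Rxy \wedge Rxz \to y = z).
A: fails — b sees both a and f.
B: ✓.
C: fails — t sees both s and t.
D: fails — a sees both b and c.
Valid on: B.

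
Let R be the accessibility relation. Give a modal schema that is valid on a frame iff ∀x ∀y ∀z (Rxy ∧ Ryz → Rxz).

A defining formula is □r → □□r (the 4 axiom).
Suppose □r→□□r is valid. Take Rxy, Ryz and set V(r)={w : Rxw}. Then □r at x, so □□r at x, so □r at y, so r at z, i.e. Rxz.

□r → □□r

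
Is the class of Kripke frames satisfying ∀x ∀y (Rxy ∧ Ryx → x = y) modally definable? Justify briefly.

Not definable by any modal formula

If a class were modally definable it would be closed under surjective bounded morphisms (Goldblatt–Thomason).
The 6-cycle (worlds w0,w1,w2,w3,w4,w5 with w0→w1→w2→w3→w4→w5→w0) is antisymmetric. Sending even-indexed worlds to a and odd-indexed worlds to b is a surjective bounded morphism onto the two-world frame with a↔b, which is not antisymmetric.
Hence antisymmetry is not modally definable.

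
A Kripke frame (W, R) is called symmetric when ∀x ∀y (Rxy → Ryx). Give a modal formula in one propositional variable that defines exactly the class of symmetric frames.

A defining formula is q → □◇q (the B axiom).
Suppose q→□◇q is valid. Take Rxy and set V(q)={x}. Then q at x, so □◇q at x, so ◇q at y, so some z with Ryz has q; z=x, i.e. Ryx.

q → □◇q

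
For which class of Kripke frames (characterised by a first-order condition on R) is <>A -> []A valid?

Suppose ◇A→□A is valid. Take Rxy, Rxz and set V(A)={y}. Then ◇A at x, so □A at x, so A at z, i.e. z=y.
The converse is a direct semantic check.
So the correspondent is partial functionality.

partial functionality: forall x forall y forall z (Rxy & Rxz -> y = z)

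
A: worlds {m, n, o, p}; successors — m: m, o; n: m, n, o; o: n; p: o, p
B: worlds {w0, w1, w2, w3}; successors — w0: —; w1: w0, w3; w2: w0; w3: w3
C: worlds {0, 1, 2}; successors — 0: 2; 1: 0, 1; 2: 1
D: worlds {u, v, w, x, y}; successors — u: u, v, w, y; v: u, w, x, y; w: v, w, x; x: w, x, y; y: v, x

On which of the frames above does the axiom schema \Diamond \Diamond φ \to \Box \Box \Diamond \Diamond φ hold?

This is the axiom for a generalized confluence (Geach) condition; its first-order frame correspondent is \forall x \forall y \forall z ((x R^2 y \wedge x R^2 z) \to \exists w (y = w \wedge z R^2 w)).
A: fails — pR²p, pR²n but no w with p=w and nR²w.
B: ✓.
C: fails — 1R²0, 1R²0 but no w with 0=w and 0R²w.
D: fails — uR²u, uR²x but no t with u=t and xR²t.
Valid on: B.

B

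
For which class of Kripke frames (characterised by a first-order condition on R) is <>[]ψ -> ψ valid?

symmetry: forall x forall y (Rxy -> Ryx)

Equivalently (dual form): ψ → □◇ψ.
Suppose ψ→□◇ψ is valid. Take Rxy and set V(ψ)={x}. Then ψ at x, so □◇ψ at x, so ◇ψ at y, so some z with Ryz has ψ; z=x, i.e. Ryx.
Conversely, on a frame with symmetry the schema holds at every world under every valuation.
Frame condition: forall x forall y (Rxy -> Ryx).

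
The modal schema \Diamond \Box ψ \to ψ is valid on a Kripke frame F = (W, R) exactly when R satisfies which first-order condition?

symmetry: \forall x \forall y (Rxy \to Ryx)

This is frame-equivalent to ψ → □◇ψ (substitute ¬ψ for ψ and contrapose).
Suppose ψ→□◇ψ is valid. Take Rxy and set V(ψ)={x}. Then ψ at x, so □◇ψ at x, so ◇ψ at y, so some z with Ryz has ψ; z=x, i.e. Ryx.
Conversely, any frame satisfying \forall x \forall y (Rxy \to Ryx) validates the schema.
Frame condition: \forall x \forall y (Rxy \to Ryx).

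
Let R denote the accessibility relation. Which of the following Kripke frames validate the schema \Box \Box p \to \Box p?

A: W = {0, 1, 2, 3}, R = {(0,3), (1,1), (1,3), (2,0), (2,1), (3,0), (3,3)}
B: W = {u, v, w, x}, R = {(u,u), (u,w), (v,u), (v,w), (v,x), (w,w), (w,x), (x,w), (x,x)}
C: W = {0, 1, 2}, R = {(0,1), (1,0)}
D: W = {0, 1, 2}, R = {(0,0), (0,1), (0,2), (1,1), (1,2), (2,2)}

B, D

The schema corresponds to density: \forall x \forall y (Rxy \to \exists z (Rxz \wedge Rzy)).
A: fails — R20 but no z with R2z and Rz0.
B: ✓.
C: fails — R01 but no z with R0z and Rz1.
D: ✓.
Valid on: B, D.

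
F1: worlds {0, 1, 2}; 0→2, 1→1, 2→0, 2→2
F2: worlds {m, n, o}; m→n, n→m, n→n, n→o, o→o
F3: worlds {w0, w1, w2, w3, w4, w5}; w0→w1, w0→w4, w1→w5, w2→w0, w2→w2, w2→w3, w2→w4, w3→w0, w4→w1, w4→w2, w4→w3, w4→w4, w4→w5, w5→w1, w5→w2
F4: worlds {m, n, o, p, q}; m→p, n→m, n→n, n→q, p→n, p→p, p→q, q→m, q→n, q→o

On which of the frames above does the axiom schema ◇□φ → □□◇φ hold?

This is the axiom for a generalized confluence (Geach) condition; its first-order frame correspondent is ∀x ∀y ∀z ((xRy ∧ xR²z) → ∃w (yRw ∧ zRw)).
F1: ✓.
F2: fails — nRm, nR²o but no w with mRw and oRw.
F3: fails — w0Rw1, w0R²w2 but no w with w1Rw and w2Rw.
F4: fails — nRm, nR²n but no w with mRw and nRw.

F1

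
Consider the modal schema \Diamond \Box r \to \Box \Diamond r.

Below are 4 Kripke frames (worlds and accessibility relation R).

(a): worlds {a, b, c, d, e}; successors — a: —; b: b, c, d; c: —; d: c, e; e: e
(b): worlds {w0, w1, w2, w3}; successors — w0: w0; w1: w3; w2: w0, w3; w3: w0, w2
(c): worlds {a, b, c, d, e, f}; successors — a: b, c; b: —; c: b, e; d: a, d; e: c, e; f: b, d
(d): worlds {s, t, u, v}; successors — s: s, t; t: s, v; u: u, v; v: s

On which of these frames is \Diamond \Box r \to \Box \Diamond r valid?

The schema corresponds to convergence: \forall x \forall y \forall z (Rxy \wedge Rxz \to \exists w (Ryw \wedge Rzw)).
(a): fails — Rbc and Rbc but c and c have no common successor.
(b): satisfies the condition.
(c): fails — Rab and Rab but b and b have no common successor.
(d): fails — Ruv and Ruu but v and u have no common successor.

(b)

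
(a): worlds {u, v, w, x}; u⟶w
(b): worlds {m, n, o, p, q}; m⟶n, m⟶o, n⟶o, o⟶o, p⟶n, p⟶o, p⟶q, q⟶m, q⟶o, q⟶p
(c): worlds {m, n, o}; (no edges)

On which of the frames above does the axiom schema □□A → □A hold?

This is the axiom for density; its first-order frame correspondent is ∀x ∀y (Rxy → ∃z (Rxz ∧ Rzy)).
(a): fails — Ruw but no z with Ruz and Rzw.
(b): fails — Rpn but no z with Rpz and Rzn.
(c): condition met.

(c)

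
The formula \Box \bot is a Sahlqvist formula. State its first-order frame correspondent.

emptiness of R

This is the Ver axiom.
It corresponds to emptiness of R: \forall x \forall y \neg Rxy.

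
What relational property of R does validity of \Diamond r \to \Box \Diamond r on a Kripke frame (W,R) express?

This is the 5 axiom.
It corresponds to the Euclidean property: \forall x \forall y \forall z (Rxy \wedge Rxz \to Ryz).

The Euclidean property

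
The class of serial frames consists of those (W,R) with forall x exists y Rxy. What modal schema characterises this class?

□s → ◇s

The condition is seriality. The D schema □s → ◇s defines it.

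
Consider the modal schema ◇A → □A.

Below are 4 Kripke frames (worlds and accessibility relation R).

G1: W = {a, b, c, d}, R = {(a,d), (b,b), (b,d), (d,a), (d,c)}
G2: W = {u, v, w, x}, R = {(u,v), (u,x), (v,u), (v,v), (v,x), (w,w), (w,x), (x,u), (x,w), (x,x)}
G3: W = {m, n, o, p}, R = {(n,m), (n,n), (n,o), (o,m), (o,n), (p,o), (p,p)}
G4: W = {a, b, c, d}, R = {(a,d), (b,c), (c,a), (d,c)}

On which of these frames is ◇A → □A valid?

G4

Frame correspondent (Sahlqvist): ∀x ∀y ∀z (Rxy ∧ Rxz → y = z) — i.e. partial functionality.
G1: fails — b sees both b and d.
G2: fails — u sees both v and x.
G3: fails — n sees both m and n.
G4: satisfies the condition.
Valid on: G4.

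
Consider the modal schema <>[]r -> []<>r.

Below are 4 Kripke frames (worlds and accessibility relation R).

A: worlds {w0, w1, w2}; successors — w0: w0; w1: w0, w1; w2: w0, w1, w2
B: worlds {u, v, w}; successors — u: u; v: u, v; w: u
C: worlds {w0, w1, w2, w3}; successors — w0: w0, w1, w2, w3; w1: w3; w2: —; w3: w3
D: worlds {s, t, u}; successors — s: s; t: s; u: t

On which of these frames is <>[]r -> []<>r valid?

This is the axiom for convergence; its first-order frame correspondent is forall x forall y forall z (Rxy & Rxz -> exists w (Ryw & Rzw)).
A: ✓.
B: ✓.
C: fails — Rw0w1 and Rw0w2 but w1 and w2 have no common successor.
D: ✓.

A, B, D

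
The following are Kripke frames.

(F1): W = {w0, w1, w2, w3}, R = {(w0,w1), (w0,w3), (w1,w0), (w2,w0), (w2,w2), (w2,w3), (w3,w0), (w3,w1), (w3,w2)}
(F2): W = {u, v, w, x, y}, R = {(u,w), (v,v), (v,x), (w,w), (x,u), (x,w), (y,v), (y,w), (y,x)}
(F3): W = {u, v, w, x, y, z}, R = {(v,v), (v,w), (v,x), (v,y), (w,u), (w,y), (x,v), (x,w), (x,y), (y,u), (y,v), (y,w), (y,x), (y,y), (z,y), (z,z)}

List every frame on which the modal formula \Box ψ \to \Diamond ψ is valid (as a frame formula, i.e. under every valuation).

Frame correspondent (Sahlqvist): \forall x \exists y Rxy — i.e. seriality.
(F1): condition met.
(F2): condition met.
(F3): fails — world u has no successor.

(F1), (F2)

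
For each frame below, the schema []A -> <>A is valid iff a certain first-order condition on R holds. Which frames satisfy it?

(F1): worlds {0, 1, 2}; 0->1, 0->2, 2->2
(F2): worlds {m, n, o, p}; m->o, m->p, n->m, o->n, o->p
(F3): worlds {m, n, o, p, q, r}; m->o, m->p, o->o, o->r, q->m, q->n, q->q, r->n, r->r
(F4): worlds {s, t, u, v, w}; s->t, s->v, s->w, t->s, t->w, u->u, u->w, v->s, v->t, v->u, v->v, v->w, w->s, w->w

Frame correspondent (Sahlqvist): forall x exists y Rxy — i.e. seriality.
(F1): fails — world 1 has no successor.
(F2): fails — world p has no successor.
(F3): fails — world n has no successor.
(F4): ✓.

(F4)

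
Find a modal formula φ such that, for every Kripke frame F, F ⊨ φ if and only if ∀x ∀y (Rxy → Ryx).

r → □◇r

The condition is symmetry. The B schema r → □◇r defines it.
Suppose r→□◇r is valid. Take Rxy and set V(r)={x}. Then r at x, so □◇r at x, so ◇r at y, so some z with Ryz has r; z=x, i.e. Ryx.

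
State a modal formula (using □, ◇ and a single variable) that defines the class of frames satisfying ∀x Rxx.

□p → p

This is reflexivity; the standard corresponding axiom is T: □p → p.
Suppose □p→p is valid. At any x set V(p)={w : Rxw}. Then □p holds at x, so p holds at x, i.e. Rxx.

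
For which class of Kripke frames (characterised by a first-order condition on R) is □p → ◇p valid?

seriality

This is the D axiom.
Its frame correspondent is seriality — ∀x ∃y Rxy.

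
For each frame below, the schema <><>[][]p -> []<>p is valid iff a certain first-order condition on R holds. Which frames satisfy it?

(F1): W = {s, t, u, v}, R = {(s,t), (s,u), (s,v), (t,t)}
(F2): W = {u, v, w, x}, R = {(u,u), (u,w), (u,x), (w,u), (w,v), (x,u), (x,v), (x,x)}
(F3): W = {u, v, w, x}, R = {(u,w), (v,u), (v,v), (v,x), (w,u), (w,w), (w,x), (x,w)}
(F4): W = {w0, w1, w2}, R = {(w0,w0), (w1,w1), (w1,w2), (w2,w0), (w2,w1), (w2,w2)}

(F3)

Frame correspondent (Sahlqvist): forall x forall y forall z ((x R^2 y & xRz) -> exists w (y R^2 w & zRw)) — i.e. a generalized confluence (Geach) condition.
(F1): fails — sR²t, sRu but no w with tR²w and uRw.
(F2): fails — uR²v, uRu but no t with vR²t and uRt.
(F3): satisfies the condition.
(F4): fails — w1R²w0, w1Rw1 but no w with w0R²w and w1Rw.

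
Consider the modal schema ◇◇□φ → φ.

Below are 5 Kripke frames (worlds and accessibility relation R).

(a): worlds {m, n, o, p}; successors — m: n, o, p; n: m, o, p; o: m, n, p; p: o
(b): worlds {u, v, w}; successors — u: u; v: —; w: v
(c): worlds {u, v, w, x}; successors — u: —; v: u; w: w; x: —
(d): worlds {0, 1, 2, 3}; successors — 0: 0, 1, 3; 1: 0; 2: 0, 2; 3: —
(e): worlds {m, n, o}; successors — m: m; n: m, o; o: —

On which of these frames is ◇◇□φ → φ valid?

(b), (c)

Frame correspondent (Sahlqvist): ∀x ∀y (xR²y → ∃w (yRw ∧ x = w)) — i.e. a generalized confluence (Geach) condition.
(a): fails — mR²m but no w with mRw and m=w.
(b): condition met.
(c): condition met.
(d): fails — 0R²3 but no w with 3Rw and 0=w.
(e): fails — nR²m but no w with mRw and n=w.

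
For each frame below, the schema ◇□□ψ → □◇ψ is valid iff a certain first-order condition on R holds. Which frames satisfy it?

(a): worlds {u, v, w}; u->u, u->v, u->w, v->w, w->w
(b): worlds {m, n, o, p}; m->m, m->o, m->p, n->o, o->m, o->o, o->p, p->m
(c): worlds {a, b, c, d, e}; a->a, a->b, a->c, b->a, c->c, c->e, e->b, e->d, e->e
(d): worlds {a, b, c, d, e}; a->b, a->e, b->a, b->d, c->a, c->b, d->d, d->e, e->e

Frame correspondent (Sahlqvist): ∀x ∀y ∀z ((xRy ∧ xRz) → ∃w (yR²w ∧ zRw)) — i.e. a generalized confluence (Geach) condition.
(a): ✓.
(b): ✓.
(c): fails — aRc, aRb but no w with cR²w and bRw.
(d): fails — aRe, aRb but no w with eR²w and bRw.

(a), (b)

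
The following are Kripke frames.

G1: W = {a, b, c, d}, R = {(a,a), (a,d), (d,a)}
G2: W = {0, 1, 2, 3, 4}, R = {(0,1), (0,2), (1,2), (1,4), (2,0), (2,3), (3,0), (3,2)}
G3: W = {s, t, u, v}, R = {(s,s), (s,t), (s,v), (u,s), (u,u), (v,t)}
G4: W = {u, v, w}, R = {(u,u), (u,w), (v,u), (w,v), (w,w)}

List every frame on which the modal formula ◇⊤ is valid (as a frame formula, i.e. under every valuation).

Frame correspondent (Sahlqvist): ∀x ∃y Rxy — i.e. seriality.
G1: fails — world b has no successor.
G2: fails — world 4 has no successor.
G3: fails — world t has no successor.
G4: holds.

G4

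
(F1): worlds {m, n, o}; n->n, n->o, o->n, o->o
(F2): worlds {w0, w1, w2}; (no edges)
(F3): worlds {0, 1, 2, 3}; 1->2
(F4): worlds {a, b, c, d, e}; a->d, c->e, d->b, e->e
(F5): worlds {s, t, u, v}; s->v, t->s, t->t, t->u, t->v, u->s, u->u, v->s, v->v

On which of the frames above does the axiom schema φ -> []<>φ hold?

This is the axiom for symmetry; its first-order frame correspondent is forall x forall y (Rxy -> Ryx).
(F1): ✓.
(F2): ✓.
(F3): fails — R12 but not R21.
(F4): fails — Rdb but not Rbd.
(F5): fails — Rtv but not Rvt.
Valid on: (F1), (F2).

(F1), (F2)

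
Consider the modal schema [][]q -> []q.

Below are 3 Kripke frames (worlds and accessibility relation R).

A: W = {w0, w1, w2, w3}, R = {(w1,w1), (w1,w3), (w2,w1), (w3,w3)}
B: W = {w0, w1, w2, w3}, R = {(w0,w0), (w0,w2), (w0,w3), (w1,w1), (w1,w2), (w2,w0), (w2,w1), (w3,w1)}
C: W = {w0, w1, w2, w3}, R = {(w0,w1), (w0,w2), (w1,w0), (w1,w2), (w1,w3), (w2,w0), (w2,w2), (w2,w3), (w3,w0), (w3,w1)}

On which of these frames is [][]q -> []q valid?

This is the axiom for density; its first-order frame correspondent is forall x forall y (Rxy -> exists z (Rxz & Rzy)).
A: condition met.
B: condition met.
C: fails — Rw0w1 but no z with Rw0z and Rzw1.
Valid on: A, B.

A, B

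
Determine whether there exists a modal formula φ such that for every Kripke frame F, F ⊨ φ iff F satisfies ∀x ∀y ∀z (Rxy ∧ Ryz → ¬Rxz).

Not modally definable

If a class were modally definable it would be closed under surjective bounded morphisms (Goldblatt–Thomason).
The 7-cycle (worlds s,t,u,v,w,x,y with s→t→u→v→w→x→y→s) is intransitive. Mapping every world to a single reflexive point • is a surjective bounded morphism; the reflexive point is not intransitive (R••∧R•• but R••).
So the class is not modally definable.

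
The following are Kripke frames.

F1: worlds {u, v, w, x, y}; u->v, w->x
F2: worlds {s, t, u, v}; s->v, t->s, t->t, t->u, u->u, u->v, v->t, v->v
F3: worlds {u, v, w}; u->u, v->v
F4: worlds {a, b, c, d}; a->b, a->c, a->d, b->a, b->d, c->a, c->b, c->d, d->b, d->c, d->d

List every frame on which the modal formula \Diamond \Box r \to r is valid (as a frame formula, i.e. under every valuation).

Frame correspondent (Sahlqvist): \forall x \forall y (Rxy \to Ryx) — i.e. symmetry.
F1: fails — Ruv but not Rvu.
F2: fails — Ruv but not Rvu.
F3: satisfies the condition.
F4: fails — Rcb but not Rbc.
Valid on: F3.

F3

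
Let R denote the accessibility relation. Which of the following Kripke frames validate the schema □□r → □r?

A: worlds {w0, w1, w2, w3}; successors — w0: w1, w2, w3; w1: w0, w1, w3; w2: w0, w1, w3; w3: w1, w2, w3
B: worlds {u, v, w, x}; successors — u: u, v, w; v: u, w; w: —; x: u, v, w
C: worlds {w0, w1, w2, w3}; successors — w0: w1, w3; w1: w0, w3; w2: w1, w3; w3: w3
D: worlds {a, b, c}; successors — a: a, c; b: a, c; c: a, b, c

A, B, D

Frame correspondent (Sahlqvist): ∀x ∀y (Rxy → ∃z (Rxz ∧ Rzy)) — i.e. density.
A: condition met.
B: condition met.
C: fails — Rw1w0 but no z with Rw1z and Rzw0.
D: condition met.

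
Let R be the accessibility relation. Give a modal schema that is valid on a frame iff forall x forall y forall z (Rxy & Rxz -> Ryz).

◇q → □◇q

This is the Euclidean property; the standard corresponding axiom is 5: ◇q → □◇q.
Suppose ◇q→□◇q is valid. Take Rxy, Rxz and set V(q)={y}. Then ◇q at x, so □◇q at x, so ◇q at z, so some w with Rzw has q; w=y, i.e. Rzy. By symmetry of the argument, Ryz.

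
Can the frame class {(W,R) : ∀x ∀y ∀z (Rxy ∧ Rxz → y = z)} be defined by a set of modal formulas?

Yes: it is partial functionality, defined by the CD schema ◇p → □p.
Suppose ◇p→□p is valid. Take Rxy, Rxz and set V(p)={y}. Then ◇p at x, so □p at x, so p at z, i.e. z=y.

Yes — defined by ◇p → □p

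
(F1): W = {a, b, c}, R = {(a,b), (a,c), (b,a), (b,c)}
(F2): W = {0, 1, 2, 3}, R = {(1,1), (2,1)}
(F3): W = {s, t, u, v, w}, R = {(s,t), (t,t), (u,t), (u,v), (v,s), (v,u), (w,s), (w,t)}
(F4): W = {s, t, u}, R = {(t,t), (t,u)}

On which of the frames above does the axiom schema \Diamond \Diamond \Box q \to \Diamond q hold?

The schema corresponds to a generalized confluence (Geach) condition: \forall x \forall y (x R^2 y \to \exists w (yRw \wedge xRw)).
(F1): fails — aR²c but no w with cRw and aRw.
(F2): ✓.
(F3): fails — vR²t but no w* with tRw* and vRw*.
(F4): fails — tR²u but no w with uRw and tRw.

(F2)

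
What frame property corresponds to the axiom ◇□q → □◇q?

Suppose ◇□q→□◇q is valid. Take Rxy, Rxz and set V(q)={w : Ryw}. Then □q at y so ◇□q at x, so □◇q at x, so ◇q at z, giving w with Rzw and Ryw.

convergence: ∀x ∀y ∀z (Rxy ∧ Rxz → ∃w (Ryw ∧ Rzw))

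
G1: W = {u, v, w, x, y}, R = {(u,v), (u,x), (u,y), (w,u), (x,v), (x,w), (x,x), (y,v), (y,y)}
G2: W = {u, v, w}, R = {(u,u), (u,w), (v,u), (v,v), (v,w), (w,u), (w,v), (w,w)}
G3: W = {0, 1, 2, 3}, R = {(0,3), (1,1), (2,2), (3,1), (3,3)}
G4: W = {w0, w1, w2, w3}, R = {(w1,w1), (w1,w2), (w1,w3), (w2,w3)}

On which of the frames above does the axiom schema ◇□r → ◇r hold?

Frame correspondent (Sahlqvist): ∀x ∀y (xRy → ∃w (yRw ∧ xRw)) — i.e. a generalized confluence (Geach) condition.
G1: fails — uRv but no t with vRt and uRt.
G2: holds.
G3: holds.
G4: fails — w1Rw3 but no w with w3Rw and w1Rw.

G2, G3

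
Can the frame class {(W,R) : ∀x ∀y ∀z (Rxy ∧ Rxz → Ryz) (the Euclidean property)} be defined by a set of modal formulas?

Yes, by ◇q → □◇q

The condition is the Euclidean property. A defining modal formula is ◇q → □◇q.
Suppose ◇q→□◇q is valid. Take Rxy, Rxz and set V(q)={y}. Then ◇q at x, so □◇q at x, so ◇q at z, so some w with Rzw has q; w=y, i.e. Rzy. By symmetry of the argument, Ryz.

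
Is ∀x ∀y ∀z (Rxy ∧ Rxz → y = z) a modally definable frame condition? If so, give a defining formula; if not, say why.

The condition is partial functionality. A defining modal formula is ◇p → □p.
Suppose ◇p→□p is valid. Take Rxy, Rxz and set V(p)={y}. Then ◇p at x, so □p at x, so p at z, i.e. z=y.

Yes, by ◇p → □p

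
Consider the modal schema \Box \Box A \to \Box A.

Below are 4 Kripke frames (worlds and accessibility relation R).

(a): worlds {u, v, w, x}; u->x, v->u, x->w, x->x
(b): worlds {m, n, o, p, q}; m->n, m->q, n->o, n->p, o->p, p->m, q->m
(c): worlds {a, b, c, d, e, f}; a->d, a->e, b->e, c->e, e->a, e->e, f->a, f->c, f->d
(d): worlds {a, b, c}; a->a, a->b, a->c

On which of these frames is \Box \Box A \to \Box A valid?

(d)

Frame correspondent (Sahlqvist): \forall x \forall y (Rxy \to \exists z (Rxz \wedge Rzy)) — i.e. density.
(a): fails — Rvu but no z with Rvz and Rzu.
(b): fails — Rop but no z with Roz and Rzp.
(c): fails — Rfc but no z with Rfz and Rzc.
(d): holds.
Valid on: (d).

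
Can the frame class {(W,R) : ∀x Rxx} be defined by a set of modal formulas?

Yes, by □r → r

This is a Sahlqvist condition; the T axiom □r → r defines it.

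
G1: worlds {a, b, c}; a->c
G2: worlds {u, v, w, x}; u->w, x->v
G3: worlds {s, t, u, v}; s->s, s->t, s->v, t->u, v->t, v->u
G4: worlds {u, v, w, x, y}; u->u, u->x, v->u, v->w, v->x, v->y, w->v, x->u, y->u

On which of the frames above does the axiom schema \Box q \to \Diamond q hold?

This is the axiom for seriality; its first-order frame correspondent is \forall x \exists y Rxy.
G1: fails — world b has no successor.
G2: fails — world v has no successor.
G3: fails — world u has no successor.
G4: ✓.

G4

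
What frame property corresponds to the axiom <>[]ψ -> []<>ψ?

convergence

Suppose ◇□ψ→□◇ψ is valid. Take Rxy, Rxz and set V(ψ)={w : Ryw}. Then □ψ at y so ◇□ψ at x, so □◇ψ at x, so ◇ψ at z, giving w with Rzw and Ryw.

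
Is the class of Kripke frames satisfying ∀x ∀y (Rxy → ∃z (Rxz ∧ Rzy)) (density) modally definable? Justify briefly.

This is a Sahlqvist condition; the C4 axiom □□r → □r defines it.

Yes — defined by □□r → □r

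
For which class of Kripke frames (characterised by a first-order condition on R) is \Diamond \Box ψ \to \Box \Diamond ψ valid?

convergence: \forall x \forall y \forall z (Rxy \wedge Rxz \to \exists w (Ryw \wedge Rzw))

Suppose ◇□ψ→□◇ψ is valid. Take Rxy, Rxz and set V(ψ)={w : Ryw}. Then □ψ at y so ◇□ψ at x, so □◇ψ at x, so ◇ψ at z, giving w with Rzw and Ryw.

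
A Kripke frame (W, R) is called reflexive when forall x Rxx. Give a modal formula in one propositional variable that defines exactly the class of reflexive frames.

□r → r

This is reflexivity; the standard corresponding axiom is T: □r → r.
Suppose □r→r is valid. At any x set V(r)={w : Rxw}. Then □r holds at x, so r holds at x, i.e. Rxx.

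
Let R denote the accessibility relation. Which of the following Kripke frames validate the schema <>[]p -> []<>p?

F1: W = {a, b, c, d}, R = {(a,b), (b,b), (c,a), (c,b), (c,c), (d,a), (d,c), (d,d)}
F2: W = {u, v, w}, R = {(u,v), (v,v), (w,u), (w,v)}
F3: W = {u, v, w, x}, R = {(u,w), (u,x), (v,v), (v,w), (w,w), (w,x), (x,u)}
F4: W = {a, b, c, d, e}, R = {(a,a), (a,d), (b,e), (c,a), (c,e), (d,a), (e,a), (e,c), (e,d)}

This is the axiom for convergence; its first-order frame correspondent is forall x forall y forall z (Rxy & Rxz -> exists w (Ryw & Rzw)).
F1: fails — Rdd and Rda but d and a have no common successor.
F2: ✓.
F3: fails — Ruw and Rux but w and x have no common successor.
F4: ✓.
Valid on: F2, F4.

F2, F4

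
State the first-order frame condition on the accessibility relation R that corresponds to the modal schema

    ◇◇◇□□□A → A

∀x ∀y (xR³y → ∃w (yR³w ∧ x = w))

This is a Sahlqvist (Geach-type) schema ◇^3□^3A → □^0◇^0A.
Minimal-valuation argument: fix x; take any y with xR^3y and any z with xR^0z. Set V(A) to the set of worlds R-reachable from y in exactly 3 steps. Then □^3A holds at y, so the antecedent holds at x; validity forces ◇^0A at z, giving a w with zR^0w and yR^3w.
First-order correspondent: ∀x ∀y (xR³y → ∃w (yR³w ∧ x = w)).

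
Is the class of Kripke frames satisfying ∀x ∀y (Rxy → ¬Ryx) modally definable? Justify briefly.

No

If a class were modally definable it would be closed under surjective bounded morphisms (Goldblatt–Thomason).
The 5-cycle (worlds w0,w1,w2,w3,w4 with w0→w1→w2→w3→w4→w0) is asymmetric. Mapping every world to a single reflexive point • is a surjective bounded morphism, and the reflexive point is not asymmetric (R•• but asymmetry requires ¬R••).
So the class is not modally definable.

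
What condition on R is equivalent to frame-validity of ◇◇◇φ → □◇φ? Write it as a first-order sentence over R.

This is a Sahlqvist (Geach-type) schema ◇^3□^0φ → □^1◇^1φ.
Minimal-valuation argument: fix x; take any y with xR^3y and any z with xR^1z. Set V(φ) to the set of worlds R-reachable from y in exactly 0 steps. Then □^0φ holds at y, so the antecedent holds at x; validity forces ◇^1φ at z, giving a w with zR^1w and yR^0w.
First-order correspondent: ∀x ∀y ∀z ((xR³y ∧ xRz) → ∃w (y = w ∧ zRw)).

∀x ∀y ∀z ((xR³y ∧ xRz) → ∃w (y = w ∧ zRw))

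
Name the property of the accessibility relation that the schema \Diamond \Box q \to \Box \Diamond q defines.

Suppose ◇□q→□◇q is valid. Take Rxy, Rxz and set V(q)={w : Ryw}. Then □q at y so ◇□q at x, so □◇q at x, so ◇q at z, giving w with Rzw and Ryw.
Conversely, any frame satisfying \forall x \forall y \forall z (Rxy \wedge Rxz \to \exists w (Ryw \wedge Rzw)) validates the schema.
Frame condition: \forall x \forall y \forall z (Rxy \wedge Rxz \to \exists w (Ryw \wedge Rzw)).

convergence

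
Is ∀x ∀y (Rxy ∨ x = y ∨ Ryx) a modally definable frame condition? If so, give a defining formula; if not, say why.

No

If a class were modally definable it would be closed under disjoint unions (Goldblatt–Thomason).
Take 2 disjoint single-world reflexive frames: each is trivially connected, but their disjoint union has 2 worlds with no edge between distinct components, so it is not connected.
So the class is not modally definable.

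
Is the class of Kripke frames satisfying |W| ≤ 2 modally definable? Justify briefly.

If a class were modally definable it would be closed under disjoint unions (Goldblatt–Thomason).
Any modal formula valid on each of 3 disjoint one-world frames is valid on their disjoint union (validity is preserved under disjoint unions). Each one-world frame has |W|=1≤2, but the union has |W|=3.
So no modal formula (or set of formulas) defines exactly the |W|≤2 frames.

No — not modally definable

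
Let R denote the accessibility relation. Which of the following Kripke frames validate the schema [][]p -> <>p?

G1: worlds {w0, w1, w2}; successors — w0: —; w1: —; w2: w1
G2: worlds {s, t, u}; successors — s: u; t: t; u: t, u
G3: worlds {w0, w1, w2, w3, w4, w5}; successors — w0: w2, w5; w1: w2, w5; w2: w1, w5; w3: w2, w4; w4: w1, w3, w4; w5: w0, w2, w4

This is the axiom for a generalized confluence (Geach) condition; its first-order frame correspondent is forall x exists w (x R^2 w & xRw).
G1: fails — at w0 but no w with w0R²w and w0Rw.
G2: holds.
G3: holds.
Valid on: G2, G3.

G2, G3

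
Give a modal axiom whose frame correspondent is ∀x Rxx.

□q → q

The condition is reflexivity. The T schema □q → q defines it.
Suppose □q→q is valid. At any x set V(q)={w : Rxw}. Then □q holds at x, so q holds at x, i.e. Rxx.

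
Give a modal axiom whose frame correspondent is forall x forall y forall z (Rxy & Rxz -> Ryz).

◇q → □◇q

This is the Euclidean property; the standard corresponding axiom is 5: ◇q → □◇q.
Suppose ◇q→□◇q is valid. Take Rxy, Rxz and set V(q)={y}. Then ◇q at x, so □◇q at x, so ◇q at z, so some w with Rzw has q; w=y, i.e. Rzy. By symmetry of the argument, Ryz.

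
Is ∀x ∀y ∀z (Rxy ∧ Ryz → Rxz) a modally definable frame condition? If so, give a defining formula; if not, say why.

Yes, by □r → □□r

This is a Sahlqvist condition; the 4 axiom □r → □□r defines it.
Suppose □r→□□r is valid. Take Rxy, Ryz and set V(r)={w : Rxw}. Then □r at x, so □□r at x, so □r at y, so r at z, i.e. Rxz.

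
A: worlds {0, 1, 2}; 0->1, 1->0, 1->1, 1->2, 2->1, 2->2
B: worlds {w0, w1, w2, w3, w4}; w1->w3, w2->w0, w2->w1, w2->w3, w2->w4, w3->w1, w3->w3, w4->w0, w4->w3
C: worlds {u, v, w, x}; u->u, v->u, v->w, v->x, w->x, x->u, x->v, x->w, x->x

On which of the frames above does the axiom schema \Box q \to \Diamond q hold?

A, C

This is the axiom for seriality; its first-order frame correspondent is \forall x \exists y Rxy.
A: holds.
B: fails — world w0 has no successor.
C: holds.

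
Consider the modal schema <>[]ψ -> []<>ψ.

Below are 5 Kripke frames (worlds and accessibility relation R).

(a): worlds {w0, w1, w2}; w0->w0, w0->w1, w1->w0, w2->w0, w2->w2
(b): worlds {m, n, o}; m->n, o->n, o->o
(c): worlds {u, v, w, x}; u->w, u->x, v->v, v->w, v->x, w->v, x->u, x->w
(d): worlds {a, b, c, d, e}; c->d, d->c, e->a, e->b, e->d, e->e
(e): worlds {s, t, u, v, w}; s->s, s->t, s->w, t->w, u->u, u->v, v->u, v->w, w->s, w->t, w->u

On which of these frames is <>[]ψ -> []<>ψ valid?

The schema corresponds to convergence: forall x forall y forall z (Rxy & Rxz -> exists w (Ryw & Rzw)).
(a): condition met.
(b): fails — Rmn and Rmn but n and n have no common successor.
(c): fails — Ruw and Rux but w and x have no common successor.
(d): fails — Reb and Reb but b and b have no common successor.
(e): fails — Rsw and Rst but w and t have no common successor.
Valid on: (a).

(a)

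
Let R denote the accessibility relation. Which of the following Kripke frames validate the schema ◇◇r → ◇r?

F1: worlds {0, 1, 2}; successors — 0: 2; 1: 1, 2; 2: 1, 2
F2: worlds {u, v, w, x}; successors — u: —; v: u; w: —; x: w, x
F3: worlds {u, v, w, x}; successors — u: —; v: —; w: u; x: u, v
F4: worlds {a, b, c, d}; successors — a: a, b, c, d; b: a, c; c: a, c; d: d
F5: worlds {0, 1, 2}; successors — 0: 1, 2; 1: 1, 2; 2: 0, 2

F2, F3

The schema corresponds to transitivity: ∀x ∀y ∀z (Rxy ∧ Ryz → Rxz).
F1: fails — R02 and R21 but not R01.
F2: satisfies the condition.
F3: satisfies the condition.
F4: fails — Rba and Rab but not Rbb.
F5: fails — R02 and R20 but not R00.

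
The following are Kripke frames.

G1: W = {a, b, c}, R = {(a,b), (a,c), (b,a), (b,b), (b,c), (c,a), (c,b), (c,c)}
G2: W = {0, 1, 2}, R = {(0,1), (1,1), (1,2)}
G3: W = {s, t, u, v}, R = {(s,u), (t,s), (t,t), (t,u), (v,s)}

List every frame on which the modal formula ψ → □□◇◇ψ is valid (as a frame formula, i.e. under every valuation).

Frame correspondent (Sahlqvist): ∀x ∀z (xR²z → ∃w (x = w ∧ zR²w)) — i.e. a generalized confluence (Geach) condition.
G1: condition met.
G2: fails — 0R²1 but no w with 0=w and 1R²w.
G3: fails — tR²s but no w with t=w and sR²w.

G1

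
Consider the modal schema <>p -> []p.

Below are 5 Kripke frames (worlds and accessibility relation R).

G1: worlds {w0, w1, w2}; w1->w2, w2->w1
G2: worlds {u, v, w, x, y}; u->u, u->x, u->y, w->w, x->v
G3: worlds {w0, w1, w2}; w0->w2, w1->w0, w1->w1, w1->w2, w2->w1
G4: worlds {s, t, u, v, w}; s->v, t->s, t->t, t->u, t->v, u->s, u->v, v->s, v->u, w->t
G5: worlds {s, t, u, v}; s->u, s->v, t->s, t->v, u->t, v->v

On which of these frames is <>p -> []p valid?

The schema corresponds to partial functionality: forall x forall y forall z (Rxy & Rxz -> y = z).
G1: ✓.
G2: fails — u sees both u and x.
G3: fails — w1 sees both w0 and w1.
G4: fails — t sees both s and t.
G5: fails — s sees both u and v.
Valid on: G1.

G1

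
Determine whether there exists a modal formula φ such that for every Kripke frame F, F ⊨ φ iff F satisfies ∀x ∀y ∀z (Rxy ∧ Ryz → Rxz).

Yes — defined by □p → □□p

Yes: it is transitivity, defined by the 4 schema □p → □□p.
Suppose □p→□□p is valid. Take Rxy, Ryz and set V(p)={w : Rxw}. Then □p at x, so □□p at x, so □p at y, so p at z, i.e. Rxz.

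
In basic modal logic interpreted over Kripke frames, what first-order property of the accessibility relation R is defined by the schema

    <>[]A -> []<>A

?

convergence: forall x forall y forall z (Rxy & Rxz -> exists w (Ryw & Rzw))

This schema is the .2 axiom.
Its frame correspondent is convergence — forall x forall y forall z (Rxy & Rxz -> exists w (Ryw & Rzw)).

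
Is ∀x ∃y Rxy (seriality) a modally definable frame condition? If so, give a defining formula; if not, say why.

Yes, by □q → ◇q

The condition is seriality. A defining modal formula is □q → ◇q.
Suppose □q→◇q is valid. At any x set V(q)=W. Then □q at x, so ◇q at x, so x has a successor.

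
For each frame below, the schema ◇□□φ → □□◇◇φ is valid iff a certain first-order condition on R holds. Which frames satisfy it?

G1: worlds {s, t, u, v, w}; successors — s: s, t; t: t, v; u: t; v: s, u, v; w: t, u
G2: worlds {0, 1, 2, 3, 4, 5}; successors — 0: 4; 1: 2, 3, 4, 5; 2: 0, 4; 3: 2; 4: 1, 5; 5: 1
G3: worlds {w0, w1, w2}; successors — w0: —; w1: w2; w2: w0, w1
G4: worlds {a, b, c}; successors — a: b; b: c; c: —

The schema corresponds to a generalized confluence (Geach) condition: ∀x ∀y ∀z ((xRy ∧ xR²z) → ∃w (yR²w ∧ zR²w)).
G1: satisfies the condition.
G2: fails — 1R3, 1R²0 but no w with 3R²w and 0R²w.
G3: fails — w1Rw2, w1R²w0 but no w with w2R²w and w0R²w.
G4: fails — aRb, aR²c but no w with bR²w and cR²w.

G1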